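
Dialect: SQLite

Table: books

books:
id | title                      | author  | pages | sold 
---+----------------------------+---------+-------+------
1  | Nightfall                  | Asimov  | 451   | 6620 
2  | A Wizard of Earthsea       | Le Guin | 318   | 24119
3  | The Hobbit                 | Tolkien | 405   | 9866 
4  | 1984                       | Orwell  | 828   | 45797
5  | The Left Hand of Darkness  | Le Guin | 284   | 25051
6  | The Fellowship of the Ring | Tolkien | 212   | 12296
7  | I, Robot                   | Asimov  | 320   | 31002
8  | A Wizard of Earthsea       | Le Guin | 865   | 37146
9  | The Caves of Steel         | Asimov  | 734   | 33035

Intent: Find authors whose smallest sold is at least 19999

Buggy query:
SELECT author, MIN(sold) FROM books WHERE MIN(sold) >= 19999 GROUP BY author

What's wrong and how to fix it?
Bug: MIN() in WHERE is a misuse of aggregate

Fix: Use HAVING for the per-group MIN condition

Corrected query:
SELECT author, MIN(sold) FROM books GROUP BY author HAVING MIN(sold) >= 19999

Result:
author  | MIN(sold)
--------+----------
Le Guin | 24119    
Orwell  | 45797    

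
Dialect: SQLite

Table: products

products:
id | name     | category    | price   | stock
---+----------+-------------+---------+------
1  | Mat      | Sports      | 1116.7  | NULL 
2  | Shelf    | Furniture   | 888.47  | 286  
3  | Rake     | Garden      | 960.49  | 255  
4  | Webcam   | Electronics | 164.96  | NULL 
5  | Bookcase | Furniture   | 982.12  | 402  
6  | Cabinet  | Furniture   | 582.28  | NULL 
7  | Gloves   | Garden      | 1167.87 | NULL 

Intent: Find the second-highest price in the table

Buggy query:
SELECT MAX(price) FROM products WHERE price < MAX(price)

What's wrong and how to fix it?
Bug: MAX(price) on the right of the comparison is an aggregate-in-WHERE error

Fix: Compute the overall MAX in a subquery, then take MAX of rows below it

Corrected query:
SELECT MAX(price) FROM products WHERE price < (SELECT MAX(price) FROM products)

Result:
MAX(price)
----------
1116.7    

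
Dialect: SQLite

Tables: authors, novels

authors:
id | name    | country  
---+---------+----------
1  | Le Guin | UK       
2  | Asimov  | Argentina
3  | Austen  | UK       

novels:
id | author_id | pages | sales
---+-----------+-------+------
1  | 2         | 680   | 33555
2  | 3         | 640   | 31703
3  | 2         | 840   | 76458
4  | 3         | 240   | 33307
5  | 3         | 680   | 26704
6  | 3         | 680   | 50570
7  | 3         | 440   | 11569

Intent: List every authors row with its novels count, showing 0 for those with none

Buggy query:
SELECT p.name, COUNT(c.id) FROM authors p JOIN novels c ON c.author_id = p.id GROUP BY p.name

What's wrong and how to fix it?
Bug: An inner join excludes parents with zero children

Fix: Switch to LEFT JOIN to retain unmatched parent rows

Corrected query:
SELECT p.name, COUNT(c.id) FROM authors p LEFT JOIN novels c ON c.author_id = p.id GROUP BY p.name

Result:
name    | COUNT(c.id)
--------+------------
Asimov  | 2          
Austen  | 5          
Le Guin | 0          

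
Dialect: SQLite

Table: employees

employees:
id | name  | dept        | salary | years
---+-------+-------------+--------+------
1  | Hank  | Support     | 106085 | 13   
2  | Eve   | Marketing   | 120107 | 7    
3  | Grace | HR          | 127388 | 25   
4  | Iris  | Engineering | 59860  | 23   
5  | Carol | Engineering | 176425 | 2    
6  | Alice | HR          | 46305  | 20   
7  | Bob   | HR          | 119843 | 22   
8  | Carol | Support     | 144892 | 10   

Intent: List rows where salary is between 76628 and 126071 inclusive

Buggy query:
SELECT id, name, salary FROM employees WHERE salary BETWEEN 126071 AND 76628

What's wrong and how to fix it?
Bug: BETWEEN expects the lower bound first; with 126071 AND 76628 the range is empty

Fix: Write BETWEEN 76628 AND 126071

Corrected query:
SELECT id, name, salary FROM employees WHERE salary BETWEEN 76628 AND 126071

Result:
id | name | salary
---+------+-------
1  | Hank | 106085
2  | Eve  | 120107
7  | Bob  | 119843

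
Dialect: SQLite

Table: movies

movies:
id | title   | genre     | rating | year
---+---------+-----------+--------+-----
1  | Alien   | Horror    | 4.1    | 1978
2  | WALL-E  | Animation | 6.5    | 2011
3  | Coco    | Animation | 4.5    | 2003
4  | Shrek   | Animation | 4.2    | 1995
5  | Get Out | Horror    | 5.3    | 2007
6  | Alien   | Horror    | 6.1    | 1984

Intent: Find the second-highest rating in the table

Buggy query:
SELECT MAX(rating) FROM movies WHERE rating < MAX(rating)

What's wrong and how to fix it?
Bug: MAX(rating) on the right of the comparison is an aggregate-in-WHERE error

Fix: Compute the overall MAX in a subquery, then take MAX of rows below it

Corrected query:
SELECT MAX(rating) FROM movies WHERE rating < (SELECT MAX(rating) FROM movies)

Result:
MAX(rating)
-----------
6.1        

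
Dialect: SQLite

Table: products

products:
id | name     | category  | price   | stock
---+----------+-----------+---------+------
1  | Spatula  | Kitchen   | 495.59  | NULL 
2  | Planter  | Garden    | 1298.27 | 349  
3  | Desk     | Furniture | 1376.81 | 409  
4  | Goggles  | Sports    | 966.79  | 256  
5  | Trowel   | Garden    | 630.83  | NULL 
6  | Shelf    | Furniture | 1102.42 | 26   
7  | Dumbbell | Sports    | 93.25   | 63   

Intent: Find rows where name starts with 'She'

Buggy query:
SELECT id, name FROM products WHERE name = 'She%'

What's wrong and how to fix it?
Bug: Wildcards only work with LIKE; '=' treats '%' as a literal character

Fix: Use LIKE for wildcard pattern matching

Corrected query:
SELECT id, name FROM products WHERE name LIKE 'She%'

Result:
id | name 
---+------
6  | Shelf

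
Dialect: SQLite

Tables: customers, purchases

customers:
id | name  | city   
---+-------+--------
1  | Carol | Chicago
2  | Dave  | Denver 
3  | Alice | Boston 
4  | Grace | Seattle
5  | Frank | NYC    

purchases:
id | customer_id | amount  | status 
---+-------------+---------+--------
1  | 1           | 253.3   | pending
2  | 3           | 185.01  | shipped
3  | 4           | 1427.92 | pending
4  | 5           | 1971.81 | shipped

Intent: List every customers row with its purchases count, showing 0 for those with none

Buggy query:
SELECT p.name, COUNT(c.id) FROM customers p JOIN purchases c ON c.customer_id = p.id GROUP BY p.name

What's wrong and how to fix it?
Bug: INNER JOIN drops customers rows that have no matching purchases rows

Fix: Switch to LEFT JOIN to retain unmatched parent rows

Corrected query:
SELECT p.name, COUNT(c.id) FROM customers p LEFT JOIN purchases c ON c.customer_id = p.id GROUP BY p.name

Result:
name  | COUNT(c.id)
------+------------
Alice | 1          
Carol | 1          
Dave  | 0          
Frank | 1          
Grace | 1          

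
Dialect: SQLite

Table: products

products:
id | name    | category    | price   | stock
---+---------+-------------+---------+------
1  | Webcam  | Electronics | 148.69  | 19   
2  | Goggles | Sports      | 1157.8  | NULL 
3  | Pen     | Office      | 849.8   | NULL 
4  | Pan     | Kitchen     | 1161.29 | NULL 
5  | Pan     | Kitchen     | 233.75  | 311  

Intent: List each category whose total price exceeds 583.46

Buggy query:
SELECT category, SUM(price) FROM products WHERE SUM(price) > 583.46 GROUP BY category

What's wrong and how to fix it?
Bug: Aggregate functions cannot appear in a WHERE clause

Fix: Use HAVING (which filters groups after aggregation) instead of WHERE

Corrected query:
SELECT category, SUM(price) FROM products GROUP BY category HAVING SUM(price) > 583.46

Result:
category | SUM(price)
---------+-----------
Kitchen  | 1395.04   
Office   | 849.8     
Sports   | 1157.8    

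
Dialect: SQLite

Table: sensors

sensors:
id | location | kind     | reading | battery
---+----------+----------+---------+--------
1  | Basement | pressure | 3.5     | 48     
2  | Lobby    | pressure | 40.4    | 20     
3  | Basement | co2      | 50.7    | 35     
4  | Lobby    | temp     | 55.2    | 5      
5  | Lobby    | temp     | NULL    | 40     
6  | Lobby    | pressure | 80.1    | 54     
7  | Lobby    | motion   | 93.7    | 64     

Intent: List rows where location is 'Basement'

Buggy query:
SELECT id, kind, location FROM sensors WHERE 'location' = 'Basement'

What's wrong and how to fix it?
Bug: 'location' in single quotes is a string literal, not the column; the comparison is literal-vs-literal and never true

Fix: Reference the column as location without single quotes

Corrected query:
SELECT id, kind, location FROM sensors WHERE location = 'Basement'

Result:
id | kind     | location
---+----------+---------
1  | pressure | Basement
3  | co2      | Basement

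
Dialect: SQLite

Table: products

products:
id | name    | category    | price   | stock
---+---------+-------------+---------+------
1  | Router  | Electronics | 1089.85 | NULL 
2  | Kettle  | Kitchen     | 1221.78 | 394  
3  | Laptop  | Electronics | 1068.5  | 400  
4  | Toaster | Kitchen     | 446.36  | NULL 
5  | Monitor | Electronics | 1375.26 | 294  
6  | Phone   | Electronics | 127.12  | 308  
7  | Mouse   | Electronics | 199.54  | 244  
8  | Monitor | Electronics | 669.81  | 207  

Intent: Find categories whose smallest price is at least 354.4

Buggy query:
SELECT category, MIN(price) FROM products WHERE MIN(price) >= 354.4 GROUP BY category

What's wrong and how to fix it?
Bug: Aggregates like MIN are computed per group after WHERE runs

Fix: Replace WHERE with HAVING after the GROUP BY

Corrected query:
SELECT category, MIN(price) FROM products GROUP BY category HAVING MIN(price) >= 354.4

Result:
category | MIN(price)
---------+-----------
Kitchen  | 446.36    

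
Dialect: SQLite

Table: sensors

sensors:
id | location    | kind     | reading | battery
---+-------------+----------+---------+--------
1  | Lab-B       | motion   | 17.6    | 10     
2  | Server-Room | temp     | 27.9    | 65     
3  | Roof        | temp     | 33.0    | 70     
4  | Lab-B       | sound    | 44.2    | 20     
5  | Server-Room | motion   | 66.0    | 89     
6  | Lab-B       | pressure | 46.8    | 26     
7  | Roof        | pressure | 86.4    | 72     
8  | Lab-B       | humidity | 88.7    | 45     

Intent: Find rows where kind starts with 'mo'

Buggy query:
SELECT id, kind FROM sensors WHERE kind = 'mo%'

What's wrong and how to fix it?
Bug: Wildcards only work with LIKE; '=' treats '%' as a literal character

Fix: Replace '=' with LIKE so 'mo%' is treated as a pattern

Corrected query:
SELECT id, kind FROM sensors WHERE kind LIKE 'mo%'

Result:
id | kind  
---+-------
1  | motion
5  | motion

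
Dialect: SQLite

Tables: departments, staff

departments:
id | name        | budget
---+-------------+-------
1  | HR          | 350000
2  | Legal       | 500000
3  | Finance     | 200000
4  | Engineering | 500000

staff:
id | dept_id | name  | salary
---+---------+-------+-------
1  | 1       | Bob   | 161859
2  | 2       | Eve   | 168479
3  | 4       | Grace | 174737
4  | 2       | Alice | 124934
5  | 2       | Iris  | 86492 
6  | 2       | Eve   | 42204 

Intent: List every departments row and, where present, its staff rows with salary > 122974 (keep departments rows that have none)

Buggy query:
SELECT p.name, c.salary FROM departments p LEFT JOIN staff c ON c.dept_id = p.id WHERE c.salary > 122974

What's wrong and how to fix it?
Bug: Filtering c.salary in WHERE discards the NULL rows produced by LEFT JOIN, turning it into an inner join

Fix: Put 'c.salary > 122974' in the JOIN's ON clause instead of WHERE

Corrected query:
SELECT p.name, c.salary FROM departments p LEFT JOIN staff c ON c.dept_id = p.id AND c.salary > 122974

Result:
name        | salary
------------+-------
HR          | 161859
Legal       | 124934
Legal       | 168479
Finance     | NULL  
Engineering | 174737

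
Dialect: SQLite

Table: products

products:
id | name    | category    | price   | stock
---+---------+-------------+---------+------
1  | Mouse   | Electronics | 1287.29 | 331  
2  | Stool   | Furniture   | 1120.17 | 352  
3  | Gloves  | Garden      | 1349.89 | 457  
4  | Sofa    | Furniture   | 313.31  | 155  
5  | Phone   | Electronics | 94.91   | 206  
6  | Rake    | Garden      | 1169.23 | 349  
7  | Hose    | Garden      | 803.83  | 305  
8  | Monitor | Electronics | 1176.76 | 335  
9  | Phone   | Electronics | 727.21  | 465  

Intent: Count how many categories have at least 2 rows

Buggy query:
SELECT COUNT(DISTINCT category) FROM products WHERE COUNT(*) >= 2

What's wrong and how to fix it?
Bug: WHERE filters individual rows, not groups, so a group-level COUNT is invalid there

Fix: Use a subquery that GROUPs and filters with HAVING, then count its rows

Corrected query:
SELECT COUNT(*) FROM (SELECT category FROM products GROUP BY category HAVING COUNT(*) >= 2)

Result:
COUNT(*)
--------
3       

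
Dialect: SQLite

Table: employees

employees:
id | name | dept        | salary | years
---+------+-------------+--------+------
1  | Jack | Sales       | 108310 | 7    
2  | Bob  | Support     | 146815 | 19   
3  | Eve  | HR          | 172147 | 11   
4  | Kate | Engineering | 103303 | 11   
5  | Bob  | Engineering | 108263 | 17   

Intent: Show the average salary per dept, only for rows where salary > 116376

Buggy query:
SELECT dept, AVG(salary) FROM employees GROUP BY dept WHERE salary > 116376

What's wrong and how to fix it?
Bug: Row-level WHERE must come before GROUP BY in the clause order

Fix: Place WHERE between FROM and GROUP BY

Corrected query:
SELECT dept, AVG(salary) FROM employees WHERE salary > 116376 GROUP BY dept

Result:
dept    | AVG(salary)
--------+------------
HR      | 172147     
Support | 146815     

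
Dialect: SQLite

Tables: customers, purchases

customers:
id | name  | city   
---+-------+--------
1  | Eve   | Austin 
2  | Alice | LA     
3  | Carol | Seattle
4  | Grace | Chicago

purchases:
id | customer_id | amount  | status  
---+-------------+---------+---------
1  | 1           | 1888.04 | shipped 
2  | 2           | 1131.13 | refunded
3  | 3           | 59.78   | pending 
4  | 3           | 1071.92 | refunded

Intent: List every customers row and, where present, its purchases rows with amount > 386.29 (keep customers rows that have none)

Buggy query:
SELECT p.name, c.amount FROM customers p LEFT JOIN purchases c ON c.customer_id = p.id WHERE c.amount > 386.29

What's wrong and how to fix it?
Bug: A WHERE condition on the right-hand table after LEFT JOIN drops unmatched parents

Fix: Put 'c.amount > 386.29' in the JOIN's ON clause instead of WHERE

Corrected query:
SELECT p.name, c.amount FROM customers p LEFT JOIN purchases c ON c.customer_id = p.id AND c.amount > 386.29

Result:
name  | amount 
------+--------
Eve   | 1888.04
Alice | 1131.13
Carol | 1071.92
Grace | NULL   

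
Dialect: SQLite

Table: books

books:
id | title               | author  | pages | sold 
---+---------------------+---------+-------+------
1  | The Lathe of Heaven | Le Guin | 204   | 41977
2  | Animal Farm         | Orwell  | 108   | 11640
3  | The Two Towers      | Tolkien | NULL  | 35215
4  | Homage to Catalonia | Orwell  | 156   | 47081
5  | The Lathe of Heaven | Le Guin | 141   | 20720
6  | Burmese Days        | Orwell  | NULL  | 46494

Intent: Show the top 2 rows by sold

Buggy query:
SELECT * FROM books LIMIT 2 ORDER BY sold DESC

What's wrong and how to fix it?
Bug: ORDER BY cannot follow LIMIT; LIMIT is the final clause

Fix: Sort with ORDER BY, then apply LIMIT

Corrected query:
SELECT * FROM books ORDER BY sold DESC LIMIT 2

Result:
id | title               | author | pages | sold 
---+---------------------+--------+-------+------
4  | Homage to Catalonia | Orwell | 156   | 47081
6  | Burmese Days        | Orwell | NULL  | 46494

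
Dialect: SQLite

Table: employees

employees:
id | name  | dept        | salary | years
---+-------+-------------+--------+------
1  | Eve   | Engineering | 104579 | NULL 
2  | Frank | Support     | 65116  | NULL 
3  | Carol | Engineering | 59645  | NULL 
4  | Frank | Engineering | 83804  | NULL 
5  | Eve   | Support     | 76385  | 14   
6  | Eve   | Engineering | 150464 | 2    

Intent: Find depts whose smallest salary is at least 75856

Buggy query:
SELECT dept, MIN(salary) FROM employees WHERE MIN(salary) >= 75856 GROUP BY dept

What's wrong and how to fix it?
Bug: Aggregates like MIN are computed per group after WHERE runs

Fix: Use HAVING for the per-group MIN condition

Corrected query:
SELECT dept, MIN(salary) FROM employees GROUP BY dept HAVING MIN(salary) >= 75856

Result:
(no rows)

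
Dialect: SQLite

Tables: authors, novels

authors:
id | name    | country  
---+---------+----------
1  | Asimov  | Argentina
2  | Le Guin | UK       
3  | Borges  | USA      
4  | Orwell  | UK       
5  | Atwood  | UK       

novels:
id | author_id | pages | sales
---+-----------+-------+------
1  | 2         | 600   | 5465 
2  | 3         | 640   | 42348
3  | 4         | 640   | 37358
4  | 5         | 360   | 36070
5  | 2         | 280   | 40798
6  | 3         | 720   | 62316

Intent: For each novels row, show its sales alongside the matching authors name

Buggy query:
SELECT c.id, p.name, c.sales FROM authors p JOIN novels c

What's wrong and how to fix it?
Bug: JOIN with no ON clause produces a cartesian product; every novels row pairs with every authors row

Fix: Add ON c.author_id = p.id to the JOIN

Corrected query:
SELECT c.id, p.name, c.sales FROM authors p JOIN novels c ON c.author_id = p.id

Result:
id | name    | sales
---+---------+------
1  | Le Guin | 5465 
2  | Borges  | 42348
3  | Orwell  | 37358
4  | Atwood  | 36070
5  | Le Guin | 40798
6  | Borges  | 62316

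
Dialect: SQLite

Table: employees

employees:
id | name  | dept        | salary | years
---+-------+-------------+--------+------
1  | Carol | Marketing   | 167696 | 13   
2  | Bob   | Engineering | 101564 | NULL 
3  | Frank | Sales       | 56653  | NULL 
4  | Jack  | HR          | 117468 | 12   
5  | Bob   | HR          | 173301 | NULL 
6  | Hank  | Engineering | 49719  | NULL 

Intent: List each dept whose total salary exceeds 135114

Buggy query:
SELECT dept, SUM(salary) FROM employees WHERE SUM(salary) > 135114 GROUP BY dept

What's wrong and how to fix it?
Bug: Aggregate functions cannot appear in a WHERE clause

Fix: Use HAVING (which filters groups after aggregation) instead of WHERE

Corrected query:
SELECT dept, SUM(salary) FROM employees GROUP BY dept HAVING SUM(salary) > 135114

Result:
dept        | SUM(salary)
------------+------------
Engineering | 151283     
HR          | 290769     
Marketing   | 167696     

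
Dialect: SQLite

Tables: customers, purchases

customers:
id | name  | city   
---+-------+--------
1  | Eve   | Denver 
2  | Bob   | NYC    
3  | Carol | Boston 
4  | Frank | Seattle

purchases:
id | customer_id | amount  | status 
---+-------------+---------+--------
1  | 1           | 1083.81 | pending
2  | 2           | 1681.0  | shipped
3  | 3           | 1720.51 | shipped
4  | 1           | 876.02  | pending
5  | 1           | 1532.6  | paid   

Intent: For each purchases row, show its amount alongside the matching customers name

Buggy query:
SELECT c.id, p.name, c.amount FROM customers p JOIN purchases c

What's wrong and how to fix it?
Bug: Missing join condition: each purchases row is matched to all customers rows instead of just its own

Fix: Specify the join condition linking the foreign key to the parent id

Corrected query:
SELECT c.id, p.name, c.amount FROM customers p JOIN purchases c ON c.customer_id = p.id

Result:
id | name  | amount 
---+-------+--------
1  | Eve   | 1083.81
2  | Bob   | 1681   
3  | Carol | 1720.51
4  | Eve   | 876.02 
5  | Eve   | 1532.6 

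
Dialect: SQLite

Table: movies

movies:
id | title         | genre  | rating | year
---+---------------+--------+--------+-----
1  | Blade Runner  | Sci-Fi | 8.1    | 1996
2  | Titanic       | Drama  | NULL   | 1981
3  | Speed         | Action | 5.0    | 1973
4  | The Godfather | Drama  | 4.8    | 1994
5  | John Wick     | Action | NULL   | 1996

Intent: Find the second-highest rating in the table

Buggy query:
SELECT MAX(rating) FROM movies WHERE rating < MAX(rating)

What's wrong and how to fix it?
Bug: MAX(rating) on the right of the comparison is an aggregate-in-WHERE error

Fix: Put the inner MAX in a scalar subquery

Corrected query:
SELECT MAX(rating) FROM movies WHERE rating < (SELECT MAX(rating) FROM movies)

Result:
MAX(rating)
-----------
5          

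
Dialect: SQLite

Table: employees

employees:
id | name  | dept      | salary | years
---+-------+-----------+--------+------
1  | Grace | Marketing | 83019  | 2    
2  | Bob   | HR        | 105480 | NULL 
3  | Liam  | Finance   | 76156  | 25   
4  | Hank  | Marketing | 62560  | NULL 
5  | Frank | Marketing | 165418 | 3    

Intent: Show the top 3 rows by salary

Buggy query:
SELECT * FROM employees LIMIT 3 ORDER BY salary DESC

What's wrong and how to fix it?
Bug: LIMIT must come after ORDER BY

Fix: Sort with ORDER BY, then apply LIMIT

Corrected query:
SELECT * FROM employees ORDER BY salary DESC LIMIT 3

Result:
id | name  | dept      | salary | years
---+-------+-----------+--------+------
5  | Frank | Marketing | 165418 | 3    
2  | Bob   | HR        | 105480 | NULL 
1  | Grace | Marketing | 83019  | 2    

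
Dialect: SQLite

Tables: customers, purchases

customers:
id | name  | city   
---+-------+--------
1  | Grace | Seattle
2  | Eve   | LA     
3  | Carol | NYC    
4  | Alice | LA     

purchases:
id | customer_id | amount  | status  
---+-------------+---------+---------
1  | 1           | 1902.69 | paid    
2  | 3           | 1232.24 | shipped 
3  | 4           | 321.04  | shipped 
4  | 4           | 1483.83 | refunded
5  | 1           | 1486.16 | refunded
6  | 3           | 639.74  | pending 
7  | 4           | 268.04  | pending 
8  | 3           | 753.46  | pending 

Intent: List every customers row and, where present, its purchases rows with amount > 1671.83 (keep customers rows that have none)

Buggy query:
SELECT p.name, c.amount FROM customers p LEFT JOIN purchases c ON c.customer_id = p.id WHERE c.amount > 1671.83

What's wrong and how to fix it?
Bug: A WHERE condition on the right-hand table after LEFT JOIN drops unmatched parents

Fix: Put 'c.amount > 1671.83' in the JOIN's ON clause instead of WHERE

Corrected query:
SELECT p.name, c.amount FROM customers p LEFT JOIN purchases c ON c.customer_id = p.id AND c.amount > 1671.83

Result:
name  | amount 
------+--------
Grace | 1902.69
Eve   | NULL   
Carol | NULL   
Alice | NULL   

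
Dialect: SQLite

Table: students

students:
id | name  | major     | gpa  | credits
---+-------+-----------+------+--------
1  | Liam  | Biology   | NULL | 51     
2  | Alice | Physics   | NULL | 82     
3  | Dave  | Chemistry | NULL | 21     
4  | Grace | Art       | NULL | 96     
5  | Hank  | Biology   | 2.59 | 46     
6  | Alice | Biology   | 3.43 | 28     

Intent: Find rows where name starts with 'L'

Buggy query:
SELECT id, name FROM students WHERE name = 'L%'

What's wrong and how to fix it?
Bug: Wildcards only work with LIKE; '=' treats '%' as a literal character

Fix: Replace '=' with LIKE so 'L%' is treated as a pattern

Corrected query:
SELECT id, name FROM students WHERE name LIKE 'L%'

Result:
id | name
---+-----
1  | Liam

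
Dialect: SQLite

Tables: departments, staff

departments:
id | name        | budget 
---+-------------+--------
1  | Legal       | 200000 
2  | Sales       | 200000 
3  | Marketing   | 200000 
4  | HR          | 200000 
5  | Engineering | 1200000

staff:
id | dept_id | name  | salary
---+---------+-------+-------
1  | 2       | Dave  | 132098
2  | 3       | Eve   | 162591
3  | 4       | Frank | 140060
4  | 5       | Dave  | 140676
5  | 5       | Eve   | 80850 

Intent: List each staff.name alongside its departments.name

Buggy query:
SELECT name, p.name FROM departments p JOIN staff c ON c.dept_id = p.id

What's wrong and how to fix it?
Bug: 'name' exists in both joined tables, so the database can't tell which one is meant

Fix: Qualify the column with its table alias (c.name)

Corrected query:
SELECT c.name, p.name FROM departments p JOIN staff c ON c.dept_id = p.id

Result:
name  | name       
------+------------
Dave  | Sales      
Eve   | Marketing  
Frank | HR         
Dave  | Engineering
Eve   | Engineering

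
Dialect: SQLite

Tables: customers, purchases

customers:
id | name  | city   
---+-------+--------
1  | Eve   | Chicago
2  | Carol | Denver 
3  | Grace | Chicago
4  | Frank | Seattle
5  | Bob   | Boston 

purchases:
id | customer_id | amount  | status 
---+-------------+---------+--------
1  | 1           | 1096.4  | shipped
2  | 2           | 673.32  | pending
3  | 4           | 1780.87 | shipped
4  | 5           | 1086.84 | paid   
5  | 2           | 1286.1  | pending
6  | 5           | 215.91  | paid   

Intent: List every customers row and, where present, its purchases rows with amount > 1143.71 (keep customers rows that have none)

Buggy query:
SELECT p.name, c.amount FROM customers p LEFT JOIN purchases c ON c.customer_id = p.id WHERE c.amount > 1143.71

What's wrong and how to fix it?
Bug: Filtering c.amount in WHERE discards the NULL rows produced by LEFT JOIN, turning it into an inner join

Fix: Move the right-table condition into the ON clause so unmatched parents are kept

Corrected query:
SELECT p.name, c.amount FROM customers p LEFT JOIN purchases c ON c.customer_id = p.id AND c.amount > 1143.71

Result:
name  | amount 
------+--------
Eve   | NULL   
Carol | 1286.1 
Grace | NULL   
Frank | 1780.87
Bob   | NULL   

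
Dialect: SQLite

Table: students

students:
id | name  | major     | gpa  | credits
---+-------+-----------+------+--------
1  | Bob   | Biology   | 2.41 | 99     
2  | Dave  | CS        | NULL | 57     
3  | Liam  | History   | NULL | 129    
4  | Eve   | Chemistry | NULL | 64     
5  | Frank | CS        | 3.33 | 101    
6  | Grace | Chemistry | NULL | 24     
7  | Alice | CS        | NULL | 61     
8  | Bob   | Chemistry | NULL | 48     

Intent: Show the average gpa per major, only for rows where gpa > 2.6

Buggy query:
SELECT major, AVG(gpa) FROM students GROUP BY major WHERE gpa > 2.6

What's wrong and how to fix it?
Bug: Row-level WHERE must come before GROUP BY in the clause order

Fix: Move the WHERE clause before GROUP BY

Corrected query:
SELECT major, AVG(gpa) FROM students WHERE gpa > 2.6 GROUP BY major

Result:
major | AVG(gpa)
------+---------
CS    | 3.33    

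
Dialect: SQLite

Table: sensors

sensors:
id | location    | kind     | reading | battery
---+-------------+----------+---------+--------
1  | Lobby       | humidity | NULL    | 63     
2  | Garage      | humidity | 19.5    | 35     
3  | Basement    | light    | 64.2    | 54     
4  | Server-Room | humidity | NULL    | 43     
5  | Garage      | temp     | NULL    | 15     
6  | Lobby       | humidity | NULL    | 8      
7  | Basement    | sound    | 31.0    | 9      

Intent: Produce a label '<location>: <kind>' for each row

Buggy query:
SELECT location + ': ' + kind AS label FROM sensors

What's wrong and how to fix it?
Bug: '+' is numeric addition; on text columns SQLite converts them to 0 instead of concatenating

Fix: Replace + with || to concatenate text

Corrected query:
SELECT location || ': ' || kind AS label FROM sensors

Result:
label                
---------------------
Lobby: humidity      
Garage: humidity     
Basement: light      
Server-Room: humidity
Garage: temp         
Lobby: humidity      
Basement: sound      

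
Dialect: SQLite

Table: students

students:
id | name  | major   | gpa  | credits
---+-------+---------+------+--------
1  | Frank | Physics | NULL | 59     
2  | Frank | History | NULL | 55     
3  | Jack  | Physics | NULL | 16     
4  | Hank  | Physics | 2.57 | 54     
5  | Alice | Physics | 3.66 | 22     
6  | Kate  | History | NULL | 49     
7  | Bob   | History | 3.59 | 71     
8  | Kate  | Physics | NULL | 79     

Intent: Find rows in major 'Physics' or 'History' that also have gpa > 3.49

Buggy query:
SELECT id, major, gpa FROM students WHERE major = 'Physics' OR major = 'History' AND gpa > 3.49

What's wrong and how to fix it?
Bug: Without parentheses, AND is evaluated before OR, so the gpa filter only applies to the 'History' branch

Fix: Add parentheses around the OR so the AND applies to both alternatives

Corrected query:
SELECT id, major, gpa FROM students WHERE (major = 'Physics' OR major = 'History') AND gpa > 3.49

Result:
id | major   | gpa 
---+---------+-----
5  | Physics | 3.66
7  | History | 3.59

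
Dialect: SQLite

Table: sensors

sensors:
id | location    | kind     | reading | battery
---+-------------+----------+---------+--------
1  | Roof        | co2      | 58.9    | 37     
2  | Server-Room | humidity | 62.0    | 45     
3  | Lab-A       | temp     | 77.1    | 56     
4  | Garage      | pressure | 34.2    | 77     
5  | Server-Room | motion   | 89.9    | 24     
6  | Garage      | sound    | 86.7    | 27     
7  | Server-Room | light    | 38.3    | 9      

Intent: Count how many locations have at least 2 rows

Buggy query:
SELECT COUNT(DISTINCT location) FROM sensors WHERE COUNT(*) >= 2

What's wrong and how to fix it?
Bug: WHERE filters individual rows, not groups, so a group-level COUNT is invalid there

Fix: Use a subquery that GROUPs and filters with HAVING, then count its rows

Corrected query:
SELECT COUNT(*) FROM (SELECT location FROM sensors GROUP BY location HAVING COUNT(*) >= 2)

Result:
COUNT(*)
--------
2       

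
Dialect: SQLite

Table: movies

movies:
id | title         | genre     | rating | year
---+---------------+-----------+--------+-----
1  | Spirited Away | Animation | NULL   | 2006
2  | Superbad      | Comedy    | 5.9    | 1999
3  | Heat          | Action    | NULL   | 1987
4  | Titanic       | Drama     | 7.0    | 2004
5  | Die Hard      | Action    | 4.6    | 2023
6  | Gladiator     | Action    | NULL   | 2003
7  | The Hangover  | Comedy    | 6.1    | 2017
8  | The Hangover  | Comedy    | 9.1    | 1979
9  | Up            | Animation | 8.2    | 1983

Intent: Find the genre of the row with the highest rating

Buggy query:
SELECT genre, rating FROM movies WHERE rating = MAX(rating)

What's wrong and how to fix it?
Bug: WHERE is evaluated per row; an aggregate over the whole table isn't defined there

Fix: Wrap MAX in a scalar subquery so WHERE compares against a single value

Corrected query:
SELECT genre, rating FROM movies WHERE rating = (SELECT MAX(rating) FROM movies)

Result:
genre  | rating
-------+-------
Comedy | 9.1   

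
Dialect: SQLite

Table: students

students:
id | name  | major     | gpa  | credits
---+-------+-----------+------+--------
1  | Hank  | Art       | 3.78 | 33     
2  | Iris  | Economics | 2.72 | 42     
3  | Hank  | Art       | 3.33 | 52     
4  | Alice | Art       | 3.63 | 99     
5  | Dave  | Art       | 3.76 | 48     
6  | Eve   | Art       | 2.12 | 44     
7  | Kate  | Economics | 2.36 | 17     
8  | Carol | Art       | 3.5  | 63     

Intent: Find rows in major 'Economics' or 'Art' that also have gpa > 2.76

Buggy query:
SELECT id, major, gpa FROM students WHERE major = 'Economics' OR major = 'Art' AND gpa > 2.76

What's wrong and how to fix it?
Bug: Without parentheses, AND is evaluated before OR, so the gpa filter only applies to the 'Art' branch

Fix: Group the OR with parentheses (or use IN), then AND the threshold

Corrected query:
SELECT id, major, gpa FROM students WHERE (major = 'Economics' OR major = 'Art') AND gpa > 2.76

Result:
id | major | gpa 
---+-------+-----
1  | Art   | 3.78
3  | Art   | 3.33
4  | Art   | 3.63
5  | Art   | 3.76
8  | Art   | 3.5 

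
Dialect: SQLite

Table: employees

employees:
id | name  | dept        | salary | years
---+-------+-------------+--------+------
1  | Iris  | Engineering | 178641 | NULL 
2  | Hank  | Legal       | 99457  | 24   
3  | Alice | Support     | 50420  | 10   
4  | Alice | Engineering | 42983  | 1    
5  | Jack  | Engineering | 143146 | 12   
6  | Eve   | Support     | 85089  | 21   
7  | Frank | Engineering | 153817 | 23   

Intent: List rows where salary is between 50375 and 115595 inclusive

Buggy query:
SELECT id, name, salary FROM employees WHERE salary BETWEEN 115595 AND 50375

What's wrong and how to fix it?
Bug: The bounds are reversed; BETWEEN a AND b requires a <= b to match anything

Fix: Swap the bounds so the smaller value comes first

Corrected query:
SELECT id, name, salary FROM employees WHERE salary BETWEEN 50375 AND 115595

Result:
id | name  | salary
---+-------+-------
2  | Hank  | 99457 
3  | Alice | 50420 
6  | Eve   | 85089 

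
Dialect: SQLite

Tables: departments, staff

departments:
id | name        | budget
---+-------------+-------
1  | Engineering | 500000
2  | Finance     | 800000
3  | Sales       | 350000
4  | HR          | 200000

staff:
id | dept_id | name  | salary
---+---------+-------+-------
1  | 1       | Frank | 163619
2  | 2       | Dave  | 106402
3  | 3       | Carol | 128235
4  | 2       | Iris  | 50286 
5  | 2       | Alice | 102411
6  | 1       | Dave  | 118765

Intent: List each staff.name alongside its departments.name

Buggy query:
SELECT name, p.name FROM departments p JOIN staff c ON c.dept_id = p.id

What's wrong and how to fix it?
Bug: Both tables have a 'name' column; the unqualified reference is ambiguous

Fix: Prefix ambiguous columns with the table alias

Corrected query:
SELECT c.name, p.name FROM departments p JOIN staff c ON c.dept_id = p.id

Result:
name  | name       
------+------------
Frank | Engineering
Dave  | Finance    
Carol | Sales      
Iris  | Finance    
Alice | Finance    
Dave  | Engineering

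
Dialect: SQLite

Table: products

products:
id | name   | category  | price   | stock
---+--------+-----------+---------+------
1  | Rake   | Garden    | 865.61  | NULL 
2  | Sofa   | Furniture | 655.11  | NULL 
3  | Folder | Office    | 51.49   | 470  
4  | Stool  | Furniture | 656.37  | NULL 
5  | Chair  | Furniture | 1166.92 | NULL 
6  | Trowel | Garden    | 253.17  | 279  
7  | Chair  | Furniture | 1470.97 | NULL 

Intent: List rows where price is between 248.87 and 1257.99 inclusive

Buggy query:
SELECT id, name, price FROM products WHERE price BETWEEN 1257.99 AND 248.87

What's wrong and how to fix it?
Bug: BETWEEN expects the lower bound first; with 1257.99 AND 248.87 the range is empty

Fix: Swap the bounds so the smaller value comes first

Corrected query:
SELECT id, name, price FROM products WHERE price BETWEEN 248.87 AND 1257.99

Result:
id | name   | price  
---+--------+--------
1  | Rake   | 865.61 
2  | Sofa   | 655.11 
4  | Stool  | 656.37 
5  | Chair  | 1166.92
6  | Trowel | 253.17 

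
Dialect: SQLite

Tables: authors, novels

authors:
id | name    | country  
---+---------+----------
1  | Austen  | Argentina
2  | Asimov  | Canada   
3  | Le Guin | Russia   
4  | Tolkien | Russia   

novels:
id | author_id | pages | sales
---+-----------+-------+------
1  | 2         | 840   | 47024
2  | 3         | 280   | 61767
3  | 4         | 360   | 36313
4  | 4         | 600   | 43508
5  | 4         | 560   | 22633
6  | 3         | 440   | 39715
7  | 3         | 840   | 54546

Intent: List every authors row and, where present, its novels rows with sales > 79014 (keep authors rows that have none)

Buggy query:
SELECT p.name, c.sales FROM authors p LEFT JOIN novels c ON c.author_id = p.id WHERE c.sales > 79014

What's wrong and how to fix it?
Bug: Filtering c.sales in WHERE discards the NULL rows produced by LEFT JOIN, turning it into an inner join

Fix: Put 'c.sales > 79014' in the JOIN's ON clause instead of WHERE

Corrected query:
SELECT p.name, c.sales FROM authors p LEFT JOIN novels c ON c.author_id = p.id AND c.sales > 79014

Result:
name    | sales
--------+------
Austen  | NULL 
Asimov  | NULL 
Le Guin | NULL 
Tolkien | NULL 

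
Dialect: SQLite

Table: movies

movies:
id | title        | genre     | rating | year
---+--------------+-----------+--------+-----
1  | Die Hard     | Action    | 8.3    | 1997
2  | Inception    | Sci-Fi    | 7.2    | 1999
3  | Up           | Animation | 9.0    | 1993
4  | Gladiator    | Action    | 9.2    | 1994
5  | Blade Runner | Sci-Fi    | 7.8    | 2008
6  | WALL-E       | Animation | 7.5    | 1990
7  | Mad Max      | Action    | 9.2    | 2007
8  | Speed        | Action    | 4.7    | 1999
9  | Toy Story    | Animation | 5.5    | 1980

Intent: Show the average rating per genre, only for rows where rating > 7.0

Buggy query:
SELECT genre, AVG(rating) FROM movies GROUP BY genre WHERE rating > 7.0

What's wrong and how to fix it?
Bug: Row-level WHERE must come before GROUP BY in the clause order

Fix: Place WHERE between FROM and GROUP BY

Corrected query:
SELECT genre, AVG(rating) FROM movies WHERE rating > 7.0 GROUP BY genre

Result:
genre     | AVG(rating)
----------+------------
Action    | 8.9        
Animation | 8.25       
Sci-Fi    | 7.5        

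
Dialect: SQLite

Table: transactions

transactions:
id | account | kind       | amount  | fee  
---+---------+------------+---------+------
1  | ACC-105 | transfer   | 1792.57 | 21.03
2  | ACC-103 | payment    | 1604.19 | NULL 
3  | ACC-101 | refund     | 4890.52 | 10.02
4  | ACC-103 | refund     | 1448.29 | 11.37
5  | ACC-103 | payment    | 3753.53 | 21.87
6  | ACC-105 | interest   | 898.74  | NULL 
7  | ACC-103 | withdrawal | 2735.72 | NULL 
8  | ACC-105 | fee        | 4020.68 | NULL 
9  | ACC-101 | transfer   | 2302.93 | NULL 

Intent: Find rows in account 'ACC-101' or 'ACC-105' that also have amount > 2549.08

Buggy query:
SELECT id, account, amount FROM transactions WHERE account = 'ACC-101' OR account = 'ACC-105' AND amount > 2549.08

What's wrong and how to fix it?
Bug: AND binds tighter than OR, so this parses as account = 'ACC-101' OR (account = 'ACC-105' AND amount > 2549.08)

Fix: Group the OR with parentheses (or use IN), then AND the threshold

Corrected query:
SELECT id, account, amount FROM transactions WHERE (account = 'ACC-101' OR account = 'ACC-105') AND amount > 2549.08

Result:
id | account | amount 
---+---------+--------
3  | ACC-101 | 4890.52
8  | ACC-105 | 4020.68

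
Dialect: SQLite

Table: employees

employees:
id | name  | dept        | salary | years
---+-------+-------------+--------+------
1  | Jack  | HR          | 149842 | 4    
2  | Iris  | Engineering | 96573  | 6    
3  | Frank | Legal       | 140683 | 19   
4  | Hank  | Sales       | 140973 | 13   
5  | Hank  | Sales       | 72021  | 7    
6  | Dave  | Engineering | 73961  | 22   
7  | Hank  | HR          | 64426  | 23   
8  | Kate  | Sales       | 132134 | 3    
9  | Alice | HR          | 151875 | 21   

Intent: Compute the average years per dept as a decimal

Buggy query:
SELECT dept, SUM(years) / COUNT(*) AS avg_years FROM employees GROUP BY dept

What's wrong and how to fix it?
Bug: SUM(years) and COUNT(*) are both integers; the division truncates the fractional part

Fix: Multiply by 1.0 (or CAST to REAL) to force floating-point division

Corrected query:
SELECT dept, SUM(years) * 1.0 / COUNT(*) AS avg_years FROM employees GROUP BY dept

Result:
dept        | avg_years
------------+----------
Engineering | 14       
HR          | 16       
Legal       | 19       
Sales       | 7.666667 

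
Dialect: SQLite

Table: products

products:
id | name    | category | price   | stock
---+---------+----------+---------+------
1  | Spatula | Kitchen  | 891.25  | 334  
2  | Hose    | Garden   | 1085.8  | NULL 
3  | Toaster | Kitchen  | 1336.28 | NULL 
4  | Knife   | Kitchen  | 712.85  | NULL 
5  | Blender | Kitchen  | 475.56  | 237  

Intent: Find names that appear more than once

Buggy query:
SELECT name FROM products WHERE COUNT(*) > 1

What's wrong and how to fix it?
Bug: WHERE can't reference COUNT(*); aggregates are computed after WHERE

Fix: GROUP BY name, then filter groups with HAVING COUNT(*) > 1

Corrected query:
SELECT name FROM products GROUP BY name HAVING COUNT(*) > 1

Result:
(no rows)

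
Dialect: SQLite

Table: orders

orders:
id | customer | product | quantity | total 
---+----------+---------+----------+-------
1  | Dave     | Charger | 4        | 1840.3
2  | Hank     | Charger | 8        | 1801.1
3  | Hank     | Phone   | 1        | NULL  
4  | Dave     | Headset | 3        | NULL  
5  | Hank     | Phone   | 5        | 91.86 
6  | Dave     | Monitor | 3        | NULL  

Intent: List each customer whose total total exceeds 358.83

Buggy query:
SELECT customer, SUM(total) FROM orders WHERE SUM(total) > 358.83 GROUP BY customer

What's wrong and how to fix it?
Bug: Aggregate functions cannot appear in a WHERE clause

Fix: Use HAVING (which filters groups after aggregation) instead of WHERE

Corrected query:
SELECT customer, SUM(total) FROM orders GROUP BY customer HAVING SUM(total) > 358.83

Result:
customer | SUM(total)
---------+-----------
Dave     | 1840.3    
Hank     | 1892.96   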